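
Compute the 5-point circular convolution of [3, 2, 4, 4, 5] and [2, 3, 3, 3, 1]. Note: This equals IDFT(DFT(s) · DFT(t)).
Either evaluate y[k] = Σ_j s[j]·t[(k-j) mod 5] directly, or use IDFT(DFT(s) · DFT(t)). y[0] = 3×2 + 2×1 + 4×3 + 4×3 + 5×3 = 47; y[1] = 3×3 + 2×2 + 4×1 + 4×3 + 5×3 = 44; y[2] = 3×3 + 2×3 + 4×2 + 4×1 + 5×3 = 42; y[3] = 3×3 + 2×3 + 4×3 + 4×2 + 5×1 = 40; y[4] = 3×1 + 2×3 + 4×3 + 4×3 + 5×2 = 43. Result: [47, 44, 42, 40, 43]

[47, 44, 42, 40, 43]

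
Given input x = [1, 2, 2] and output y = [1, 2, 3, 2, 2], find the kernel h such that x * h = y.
Output length 5 = len(x) + len(h) - 1 ⇒ len(h) = 3. Solve h forward using h[k] = (y[k] - Σ_{i≥1} x[i]·h[k-i]) / x[0]: h[0] = y[0] / x[0] = 1 / 1 = 1; h[1] = (y[1] - 2×1) / x[0] = (2 - 2×1) / 1 = 0; h[2] = (y[2] - 2×0 - 2×1) / x[0] = (3 - 2×0 - 2×1) / 1 = 1. So h = [1, 0, 1]. Forward-check [1, 2, 2] * [1, 0, 1]: y[0] = 1×1 = 1; y[1] = 1×0 + 2×1 = 2; y[2] = 1×1 + 2×0 + 2×1 = 3; y[3] = 2×1 + 2×0 = 2; y[4] = 2×1 = 2 → [1, 2, 3, 2, 2] ✓

[1, 0, 1]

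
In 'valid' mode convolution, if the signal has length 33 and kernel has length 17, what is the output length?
'Valid' mode counts only positions where the kernel fully overlaps the signal: m - n + 1 = 33 - 17 + 1 = 17

17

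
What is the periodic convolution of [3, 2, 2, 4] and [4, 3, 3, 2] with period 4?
Use y[k] = Σ_j u[j]·v[(k-j) mod 4]. y[0] = 3×4 + 2×2 + 2×3 + 4×3 = 34; y[1] = 3×3 + 2×4 + 2×2 + 4×3 = 33; y[2] = 3×3 + 2×3 + 2×4 + 4×2 = 31; y[3] = 3×2 + 2×3 + 2×3 + 4×4 = 34. Result: [34, 33, 31, 34]

[34, 33, 31, 34]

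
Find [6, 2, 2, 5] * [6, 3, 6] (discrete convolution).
y[0] = 6×6 = 36; y[1] = 6×3 + 2×6 = 30; y[2] = 6×6 + 2×3 + 2×6 = 54; y[3] = 2×6 + 2×3 + 5×6 = 48; y[4] = 2×6 + 5×3 = 27; y[5] = 5×6 = 30

[36, 30, 54, 48, 27, 30]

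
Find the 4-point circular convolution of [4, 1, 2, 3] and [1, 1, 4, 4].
Use y[k] = Σ_j u[j]·v[(k-j) mod 4]. y[0] = 4×1 + 1×4 + 2×4 + 3×1 = 19; y[1] = 4×1 + 1×1 + 2×4 + 3×4 = 25; y[2] = 4×4 + 1×1 + 2×1 + 3×4 = 31; y[3] = 4×4 + 1×4 + 2×1 + 3×1 = 25. Result: [19, 25, 31, 25]

[19, 25, 31, 25]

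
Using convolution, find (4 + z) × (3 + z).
Ascending coefficients: a = [4, 1], b = [3, 1]. c[0] = 4×3 = 12; c[1] = 4×1 + 1×3 = 7; c[2] = 1×1 = 1. Result coefficients: [12, 7, 1] → 12 + 7z + z^2

12 + 7z + z^2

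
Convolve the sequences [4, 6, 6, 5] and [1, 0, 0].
y[0] = 4×1 = 4; y[1] = 4×0 + 6×1 = 6; y[2] = 4×0 + 6×0 + 6×1 = 6; y[3] = 6×0 + 6×0 + 5×1 = 5; y[4] = 6×0 + 5×0 = 0; y[5] = 5×0 = 0

[4, 6, 6, 5, 0, 0]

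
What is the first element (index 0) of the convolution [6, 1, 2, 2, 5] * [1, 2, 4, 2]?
Use y[k] = Σ_i a[i]·b[k-i] at k=0. y[0] = 6×1 = 6

6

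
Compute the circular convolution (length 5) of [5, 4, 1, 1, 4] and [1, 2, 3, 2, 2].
Use y[k] = Σ_j s[j]·t[(k-j) mod 5]. y[0] = 5×1 + 4×2 + 1×2 + 1×3 + 4×2 = 26; y[1] = 5×2 + 4×1 + 1×2 + 1×2 + 4×3 = 30; y[2] = 5×3 + 4×2 + 1×1 + 1×2 + 4×2 = 34; y[3] = 5×2 + 4×3 + 1×2 + 1×1 + 4×2 = 33; y[4] = 5×2 + 4×2 + 1×3 + 1×2 + 4×1 = 27. Result: [26, 30, 34, 33, 27]

[26, 30, 34, 33, 27]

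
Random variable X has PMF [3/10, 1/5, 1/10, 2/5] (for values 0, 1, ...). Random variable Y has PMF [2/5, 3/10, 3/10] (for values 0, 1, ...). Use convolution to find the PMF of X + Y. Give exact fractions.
P(X+Y=k) = Σ_i P(X=i)·P(Y=k-i) — a convolution of [3/10, 1/5, 1/10, 2/5] and [2/5, 3/10, 3/10]. P(X+Y=0) = (3/10)×(2/5) = 3/25; P(X+Y=1) = (3/10)×(3/10) + (1/5)×(2/5) = 9/100 + 2/25 = 17/100; P(X+Y=2) = (3/10)×(3/10) + (1/5)×(3/10) + (1/10)×(2/5) = 9/100 + 3/50 + 1/25 = 19/100; P(X+Y=3) = (1/5)×(3/10) + (1/10)×(3/10) + (2/5)×(2/5) = 3/50 + 3/100 + 4/25 = 1/4; P(X+Y=4) = (1/10)×(3/10) + (2/5)×(3/10) = 3/100 + 3/25 = 3/20; P(X+Y=5) = (2/5)×(3/10) = 3/25. PMF: [3/25, 17/100, 19/100, 1/4, 3/20, 3/25] (sums to 1 ✓)

[3/25, 17/100, 19/100, 1/4, 3/20, 3/25]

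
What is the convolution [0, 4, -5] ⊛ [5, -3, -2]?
y[0] = 0×5 = 0; y[1] = 0×-3 + 4×5 = 20; y[2] = 0×-2 + 4×-3 + -5×5 = -37; y[3] = 4×-2 + -5×-3 = 7; y[4] = -5×-2 = 10

[0, 20, -37, 7, 10]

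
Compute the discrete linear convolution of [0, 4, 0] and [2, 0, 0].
y[0] = 0×2 = 0; y[1] = 0×0 + 4×2 = 8; y[2] = 0×0 + 4×0 + 0×2 = 0; y[3] = 4×0 + 0×0 = 0; y[4] = 0×0 = 0

[0, 8, 0, 0, 0]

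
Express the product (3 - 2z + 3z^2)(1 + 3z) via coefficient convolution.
Ascending coefficients: a = [3, -2, 3], b = [1, 3]. c[0] = 3×1 = 3; c[1] = 3×3 + -2×1 = 7; c[2] = -2×3 + 3×1 = -3; c[3] = 3×3 = 9. Result coefficients: [3, 7, -3, 9] → 3 + 7z - 3z^2 + 9z^3

3 + 7z - 3z^2 + 9z^3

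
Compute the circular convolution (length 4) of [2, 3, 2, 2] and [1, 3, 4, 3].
Use y[k] = Σ_j f[j]·g[(k-j) mod 4]. y[0] = 2×1 + 3×3 + 2×4 + 2×3 = 25; y[1] = 2×3 + 3×1 + 2×3 + 2×4 = 23; y[2] = 2×4 + 3×3 + 2×1 + 2×3 = 25; y[3] = 2×3 + 3×4 + 2×3 + 2×1 = 26. Result: [25, 23, 25, 26]

[25, 23, 25, 26]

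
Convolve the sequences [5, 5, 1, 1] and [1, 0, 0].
y[0] = 5×1 = 5; y[1] = 5×0 + 5×1 = 5; y[2] = 5×0 + 5×0 + 1×1 = 1; y[3] = 5×0 + 1×0 + 1×1 = 1; y[4] = 1×0 + 1×0 = 0; y[5] = 1×0 = 0

[5, 5, 1, 1, 0, 0]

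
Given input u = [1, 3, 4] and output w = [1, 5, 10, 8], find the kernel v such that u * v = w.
Output length 4 = len(u) + len(v) - 1 ⇒ len(v) = 2. Solve v forward using v[k] = (w[k] - Σ_{i≥1} u[i]·v[k-i]) / u[0]: v[0] = w[0] / u[0] = 1 / 1 = 1; v[1] = (w[1] - 3×1) / u[0] = (5 - 3×1) / 1 = 2. So v = [1, 2]. Forward-check [1, 3, 4] * [1, 2]: w[0] = 1×1 = 1; w[1] = 1×2 + 3×1 = 5; w[2] = 3×2 + 4×1 = 10; w[3] = 4×2 = 8 → [1, 5, 10, 8] ✓

[1, 2]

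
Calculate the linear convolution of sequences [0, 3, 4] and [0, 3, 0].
y[0] = 0×0 = 0; y[1] = 0×3 + 3×0 = 0; y[2] = 0×0 + 3×3 + 4×0 = 9; y[3] = 3×0 + 4×3 = 12; y[4] = 4×0 = 0

[0, 0, 9, 12, 0]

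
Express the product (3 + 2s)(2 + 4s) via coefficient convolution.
Ascending coefficients: a = [3, 2], b = [2, 4]. c[0] = 3×2 = 6; c[1] = 3×4 + 2×2 = 16; c[2] = 2×4 = 8. Result coefficients: [6, 16, 8] → 6 + 16s + 8s^2

6 + 16s + 8s^2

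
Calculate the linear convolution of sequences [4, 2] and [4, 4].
y[0] = 4×4 = 16; y[1] = 4×4 + 2×4 = 24; y[2] = 2×4 = 8

[16, 24, 8]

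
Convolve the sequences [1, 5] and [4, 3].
y[0] = 1×4 = 4; y[1] = 1×3 + 5×4 = 23; y[2] = 5×3 = 15

[4, 23, 15]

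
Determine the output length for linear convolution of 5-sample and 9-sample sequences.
Linear/full convolution length: m + n - 1 = 5 + 9 - 1 = 13

13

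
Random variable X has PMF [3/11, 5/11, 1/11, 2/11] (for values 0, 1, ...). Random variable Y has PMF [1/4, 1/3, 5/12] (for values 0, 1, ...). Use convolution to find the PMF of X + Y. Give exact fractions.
P(X+Y=k) = Σ_i P(X=i)·P(Y=k-i) — a convolution of [3/11, 5/11, 1/11, 2/11] and [1/4, 1/3, 5/12]. P(X+Y=0) = (3/11)×(1/4) = 3/44; P(X+Y=1) = (3/11)×(1/3) + (5/11)×(1/4) = 1/11 + 5/44 = 9/44; P(X+Y=2) = (3/11)×(5/12) + (5/11)×(1/3) + (1/11)×(1/4) = 5/44 + 5/33 + 1/44 = 19/66; P(X+Y=3) = (5/11)×(5/12) + (1/11)×(1/3) + (2/11)×(1/4) = 25/132 + 1/33 + 1/22 = 35/132; P(X+Y=4) = (1/11)×(5/12) + (2/11)×(1/3) = 5/132 + 2/33 = 13/132; P(X+Y=5) = (2/11)×(5/12) = 5/66. PMF: [3/44, 9/44, 19/66, 35/132, 13/132, 5/66] (sums to 1 ✓)

[3/44, 9/44, 19/66, 35/132, 13/132, 5/66]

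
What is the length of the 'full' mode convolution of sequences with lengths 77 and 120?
Linear/full convolution length: m + n - 1 = 77 + 120 - 1 = 196

196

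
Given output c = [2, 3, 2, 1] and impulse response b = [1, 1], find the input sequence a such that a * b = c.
Deconvolve c=[2, 3, 2, 1] by b=[1, 1]. Since b[0]=1, solve forward: a[0] = c[0] / 1 = 2; a[1] = (c[1] - 2×1) / 1 = 1; a[2] = (c[2] - 1×1) / 1 = 1. So a = [2, 1, 1]. Check by forward convolution: c[0] = 2×1 = 2; c[1] = 2×1 + 1×1 = 3; c[2] = 1×1 + 1×1 = 2; c[3] = 1×1 = 1

[2, 1, 1]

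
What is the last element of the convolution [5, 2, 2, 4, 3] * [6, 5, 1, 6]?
Use y[k] = Σ_i a[i]·b[k-i] at k=7. y[7] = 3×6 = 18

18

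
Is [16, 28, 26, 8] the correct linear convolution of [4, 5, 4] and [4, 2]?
Recompute linear convolution of [4, 5, 4] and [4, 2]: y[0] = 4×4 = 16; y[1] = 4×2 + 5×4 = 28; y[2] = 5×2 + 4×4 = 26; y[3] = 4×2 = 8 → [16, 28, 26, 8]. Given [16, 28, 26, 8] matches, so answer: Yes

Yes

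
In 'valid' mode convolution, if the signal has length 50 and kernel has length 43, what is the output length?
'Valid' mode counts only positions where the kernel fully overlaps the signal: m - n + 1 = 50 - 43 + 1 = 8

8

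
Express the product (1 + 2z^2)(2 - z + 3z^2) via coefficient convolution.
Ascending coefficients: a = [1, 0, 2], b = [2, -1, 3]. c[0] = 1×2 = 2; c[1] = 1×-1 + 0×2 = -1; c[2] = 1×3 + 0×-1 + 2×2 = 7; c[3] = 0×3 + 2×-1 = -2; c[4] = 2×3 = 6. Result coefficients: [2, -1, 7, -2, 6] → 2 - z + 7z^2 - 2z^3 + 6z^4

2 - z + 7z^2 - 2z^3 + 6z^4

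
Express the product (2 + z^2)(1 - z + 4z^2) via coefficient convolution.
Ascending coefficients: a = [2, 0, 1], b = [1, -1, 4]. c[0] = 2×1 = 2; c[1] = 2×-1 + 0×1 = -2; c[2] = 2×4 + 0×-1 + 1×1 = 9; c[3] = 0×4 + 1×-1 = -1; c[4] = 1×4 = 4. Result coefficients: [2, -2, 9, -1, 4] → 2 - 2z + 9z^2 - z^3 + 4z^4

2 - 2z + 9z^2 - z^3 + 4z^4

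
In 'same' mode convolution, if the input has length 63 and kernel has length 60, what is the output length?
'Same' mode returns an output with the same length as the input: 63

63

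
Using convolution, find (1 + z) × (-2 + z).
Ascending coefficients: a = [1, 1], b = [-2, 1]. c[0] = 1×-2 = -2; c[1] = 1×1 + 1×-2 = -1; c[2] = 1×1 = 1. Result coefficients: [-2, -1, 1] → -2 - z + z^2

-2 - z + z^2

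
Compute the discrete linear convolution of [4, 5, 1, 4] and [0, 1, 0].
y[0] = 4×0 = 0; y[1] = 4×1 + 5×0 = 4; y[2] = 4×0 + 5×1 + 1×0 = 5; y[3] = 5×0 + 1×1 + 4×0 = 1; y[4] = 1×0 + 4×1 = 4; y[5] = 4×0 = 0

[0, 4, 5, 1, 4, 0]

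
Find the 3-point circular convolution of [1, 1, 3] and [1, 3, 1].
Use y[k] = Σ_j f[j]·g[(k-j) mod 3]. y[0] = 1×1 + 1×1 + 3×3 = 11; y[1] = 1×3 + 1×1 + 3×1 = 7; y[2] = 1×1 + 1×3 + 3×1 = 7. Result: [11, 7, 7]

[11, 7, 7]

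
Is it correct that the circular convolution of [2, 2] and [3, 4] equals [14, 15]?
Recompute circular convolution of [2, 2] and [3, 4]: y[0] = 2×3 + 2×4 = 14; y[1] = 2×4 + 2×3 = 14 → [14, 14]. Compare to given [14, 15]: they differ at index 1: given 15, correct 14, so answer: No

No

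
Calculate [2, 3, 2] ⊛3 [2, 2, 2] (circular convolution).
Use y[k] = Σ_j u[j]·v[(k-j) mod 3]. y[0] = 2×2 + 3×2 + 2×2 = 14; y[1] = 2×2 + 3×2 + 2×2 = 14; y[2] = 2×2 + 3×2 + 2×2 = 14. Result: [14, 14, 14]

[14, 14, 14]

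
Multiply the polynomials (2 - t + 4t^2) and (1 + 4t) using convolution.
Ascending coefficients: a = [2, -1, 4], b = [1, 4]. c[0] = 2×1 = 2; c[1] = 2×4 + -1×1 = 7; c[2] = -1×4 + 4×1 = 0; c[3] = 4×4 = 16. Result coefficients: [2, 7, 0, 16] → 2 + 7t + 16t^3

2 + 7t + 16t^3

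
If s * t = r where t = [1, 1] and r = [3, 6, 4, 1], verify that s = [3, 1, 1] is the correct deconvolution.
Forward-compute [3, 1, 1] * [1, 1]: r[0] = 3×1 = 3; r[1] = 3×1 + 1×1 = 4; r[2] = 1×1 + 1×1 = 2; r[3] = 1×1 = 1 → [3, 4, 2, 1]. Does not match given r = [3, 6, 4, 1].

Not verified. [3, 1, 1] * [1, 1] = [3, 4, 2, 1], which differs from [3, 6, 4, 1] at index 1.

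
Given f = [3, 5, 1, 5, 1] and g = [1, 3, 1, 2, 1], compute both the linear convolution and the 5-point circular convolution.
Linear: y_lin[0] = 3×1 = 3; y_lin[1] = 3×3 + 5×1 = 14; y_lin[2] = 3×1 + 5×3 + 1×1 = 19; y_lin[3] = 3×2 + 5×1 + 1×3 + 5×1 = 19; y_lin[4] = 3×1 + 5×2 + 1×1 + 5×3 + 1×1 = 30; y_lin[5] = 5×1 + 1×2 + 5×1 + 1×3 = 15; y_lin[6] = 1×1 + 5×2 + 1×1 = 12; y_lin[7] = 5×1 + 1×2 = 7; y_lin[8] = 1×1 = 1 → [3, 14, 19, 19, 30, 15, 12, 7, 1]. Circular (length 5): y[0] = 3×1 + 5×1 + 1×2 + 5×1 + 1×3 = 18; y[1] = 3×3 + 5×1 + 1×1 + 5×2 + 1×1 = 26; y[2] = 3×1 + 5×3 + 1×1 + 5×1 + 1×2 = 26; y[3] = 3×2 + 5×1 + 1×3 + 5×1 + 1×1 = 20; y[4] = 3×1 + 5×2 + 1×1 + 5×3 + 1×1 = 30 → [18, 26, 26, 20, 30]

Linear: [3, 14, 19, 19, 30, 15, 12, 7, 1], Circular: [18, 26, 26, 20, 30]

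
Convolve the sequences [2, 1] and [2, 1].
y[0] = 2×2 = 4; y[1] = 2×1 + 1×2 = 4; y[2] = 1×1 = 1

[4, 4, 1]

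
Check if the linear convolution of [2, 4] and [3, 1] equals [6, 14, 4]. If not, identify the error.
Recompute linear convolution of [2, 4] and [3, 1]: y[0] = 2×3 = 6; y[1] = 2×1 + 4×3 = 14; y[2] = 4×1 = 4 → [6, 14, 4]. Given [6, 14, 4] matches, so answer: Yes

Yes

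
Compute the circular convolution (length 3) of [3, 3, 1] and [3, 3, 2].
Use y[k] = Σ_j f[j]·g[(k-j) mod 3]. y[0] = 3×3 + 3×2 + 1×3 = 18; y[1] = 3×3 + 3×3 + 1×2 = 20; y[2] = 3×2 + 3×3 + 1×3 = 18. Result: [18, 20, 18]

[18, 20, 18]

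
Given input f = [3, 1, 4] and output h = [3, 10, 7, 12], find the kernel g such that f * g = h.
Output length 4 = len(f) + len(g) - 1 ⇒ len(g) = 2. Solve g forward using g[k] = (h[k] - Σ_{i≥1} f[i]·g[k-i]) / f[0]: g[0] = h[0] / f[0] = 3 / 3 = 1; g[1] = (h[1] - 1×1) / f[0] = (10 - 1×1) / 3 = 3. So g = [1, 3]. Forward-check [3, 1, 4] * [1, 3]: h[0] = 3×1 = 3; h[1] = 3×3 + 1×1 = 10; h[2] = 1×3 + 4×1 = 7; h[3] = 4×3 = 12 → [3, 10, 7, 12] ✓

[1, 3]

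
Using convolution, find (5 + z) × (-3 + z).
Ascending coefficients: a = [5, 1], b = [-3, 1]. c[0] = 5×-3 = -15; c[1] = 5×1 + 1×-3 = 2; c[2] = 1×1 = 1. Result coefficients: [-15, 2, 1] → -15 + 2z + z^2

-15 + 2z + z^2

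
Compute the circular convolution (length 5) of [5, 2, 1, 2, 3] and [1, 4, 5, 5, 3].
Use y[k] = Σ_j s[j]·t[(k-j) mod 5]. y[0] = 5×1 + 2×3 + 1×5 + 2×5 + 3×4 = 38; y[1] = 5×4 + 2×1 + 1×3 + 2×5 + 3×5 = 50; y[2] = 5×5 + 2×4 + 1×1 + 2×3 + 3×5 = 55; y[3] = 5×5 + 2×5 + 1×4 + 2×1 + 3×3 = 50; y[4] = 5×3 + 2×5 + 1×5 + 2×4 + 3×1 = 41. Result: [38, 50, 55, 50, 41]

[38, 50, 55, 50, 41]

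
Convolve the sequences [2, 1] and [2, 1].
y[0] = 2×2 = 4; y[1] = 2×1 + 1×2 = 4; y[2] = 1×1 = 1

[4, 4, 1]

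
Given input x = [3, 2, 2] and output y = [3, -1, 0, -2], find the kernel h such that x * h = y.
Output length 4 = len(x) + len(h) - 1 ⇒ len(h) = 2. Solve h forward using h[k] = (y[k] - Σ_{i≥1} x[i]·h[k-i]) / x[0]: h[0] = y[0] / x[0] = 3 / 3 = 1; h[1] = (y[1] - 2×1) / x[0] = (-1 - 2×1) / 3 = -1. So h = [1, -1]. Forward-check [3, 2, 2] * [1, -1]: y[0] = 3×1 = 3; y[1] = 3×-1 + 2×1 = -1; y[2] = 2×-1 + 2×1 = 0; y[3] = 2×-1 = -2 → [3, -1, 0, -2] ✓

[1, -1]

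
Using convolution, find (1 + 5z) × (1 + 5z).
Ascending coefficients: a = [1, 5], b = [1, 5]. c[0] = 1×1 = 1; c[1] = 1×5 + 5×1 = 10; c[2] = 5×5 = 25. Result coefficients: [1, 10, 25] → 1 + 10z + 25z^2

1 + 10z + 25z^2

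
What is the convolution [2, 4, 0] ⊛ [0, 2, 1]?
y[0] = 2×0 = 0; y[1] = 2×2 + 4×0 = 4; y[2] = 2×1 + 4×2 + 0×0 = 10; y[3] = 4×1 + 0×2 = 4; y[4] = 0×1 = 0

[0, 4, 10, 4, 0]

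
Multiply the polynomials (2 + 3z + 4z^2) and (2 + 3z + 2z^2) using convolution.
Ascending coefficients: a = [2, 3, 4], b = [2, 3, 2]. c[0] = 2×2 = 4; c[1] = 2×3 + 3×2 = 12; c[2] = 2×2 + 3×3 + 4×2 = 21; c[3] = 3×2 + 4×3 = 18; c[4] = 4×2 = 8. Result coefficients: [4, 12, 21, 18, 8] → 4 + 12z + 21z^2 + 18z^3 + 8z^4

4 + 12z + 21z^2 + 18z^3 + 8z^4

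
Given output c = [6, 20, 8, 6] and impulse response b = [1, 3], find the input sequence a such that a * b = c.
Deconvolve c=[6, 20, 8, 6] by b=[1, 3]. Since b[0]=1, solve forward: a[0] = c[0] / 1 = 6; a[1] = (c[1] - 6×3) / 1 = 2; a[2] = (c[2] - 2×3) / 1 = 2. So a = [6, 2, 2]. Check by forward convolution: c[0] = 6×1 = 6; c[1] = 6×3 + 2×1 = 20; c[2] = 2×3 + 2×1 = 8; c[3] = 2×3 = 6

[6, 2, 2]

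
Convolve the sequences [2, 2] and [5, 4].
y[0] = 2×5 = 10; y[1] = 2×4 + 2×5 = 18; y[2] = 2×4 = 8

[10, 18, 8]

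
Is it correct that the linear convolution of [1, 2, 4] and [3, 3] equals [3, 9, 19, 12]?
Recompute linear convolution of [1, 2, 4] and [3, 3]: y[0] = 1×3 = 3; y[1] = 1×3 + 2×3 = 9; y[2] = 2×3 + 4×3 = 18; y[3] = 4×3 = 12 → [3, 9, 18, 12]. Compare to given [3, 9, 19, 12]: they differ at index 2: given 19, correct 18, so answer: No

No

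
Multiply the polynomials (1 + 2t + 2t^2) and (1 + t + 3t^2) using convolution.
Ascending coefficients: a = [1, 2, 2], b = [1, 1, 3]. c[0] = 1×1 = 1; c[1] = 1×1 + 2×1 = 3; c[2] = 1×3 + 2×1 + 2×1 = 7; c[3] = 2×3 + 2×1 = 8; c[4] = 2×3 = 6. Result coefficients: [1, 3, 7, 8, 6] → 1 + 3t + 7t^2 + 8t^3 + 6t^4

1 + 3t + 7t^2 + 8t^3 + 6t^4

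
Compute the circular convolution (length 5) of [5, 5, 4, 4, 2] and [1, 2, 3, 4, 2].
Use y[k] = Σ_j f[j]·g[(k-j) mod 5]. y[0] = 5×1 + 5×2 + 4×4 + 4×3 + 2×2 = 47; y[1] = 5×2 + 5×1 + 4×2 + 4×4 + 2×3 = 45; y[2] = 5×3 + 5×2 + 4×1 + 4×2 + 2×4 = 45; y[3] = 5×4 + 5×3 + 4×2 + 4×1 + 2×2 = 51; y[4] = 5×2 + 5×4 + 4×3 + 4×2 + 2×1 = 52. Result: [47, 45, 45, 51, 52]

[47, 45, 45, 51, 52]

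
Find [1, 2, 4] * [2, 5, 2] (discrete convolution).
y[0] = 1×2 = 2; y[1] = 1×5 + 2×2 = 9; y[2] = 1×2 + 2×5 + 4×2 = 20; y[3] = 2×2 + 4×5 = 24; y[4] = 4×2 = 8

[2, 9, 20, 24, 8]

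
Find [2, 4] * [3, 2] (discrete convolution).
y[0] = 2×3 = 6; y[1] = 2×2 + 4×3 = 16; y[2] = 4×2 = 8

[6, 16, 8]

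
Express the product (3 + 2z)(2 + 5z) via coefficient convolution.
Ascending coefficients: a = [3, 2], b = [2, 5]. c[0] = 3×2 = 6; c[1] = 3×5 + 2×2 = 19; c[2] = 2×5 = 10. Result coefficients: [6, 19, 10] → 6 + 19z + 10z^2

6 + 19z + 10z^2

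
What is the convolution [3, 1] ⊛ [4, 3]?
y[0] = 3×4 = 12; y[1] = 3×3 + 1×4 = 13; y[2] = 1×3 = 3

[12, 13, 3]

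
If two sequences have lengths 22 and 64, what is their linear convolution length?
Linear/full convolution length: m + n - 1 = 22 + 64 - 1 = 85

85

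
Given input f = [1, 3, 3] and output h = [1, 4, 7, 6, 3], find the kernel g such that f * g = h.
Output length 5 = len(f) + len(g) - 1 ⇒ len(g) = 3. Solve g forward using g[k] = (h[k] - Σ_{i≥1} f[i]·g[k-i]) / f[0]: g[0] = h[0] / f[0] = 1 / 1 = 1; g[1] = (h[1] - 3×1) / f[0] = (4 - 3×1) / 1 = 1; g[2] = (h[2] - 3×1 - 3×1) / f[0] = (7 - 3×1 - 3×1) / 1 = 1. So g = [1, 1, 1]. Forward-check [1, 3, 3] * [1, 1, 1]: h[0] = 1×1 = 1; h[1] = 1×1 + 3×1 = 4; h[2] = 1×1 + 3×1 + 3×1 = 7; h[3] = 3×1 + 3×1 = 6; h[4] = 3×1 = 3 → [1, 4, 7, 6, 3] ✓

[1, 1, 1]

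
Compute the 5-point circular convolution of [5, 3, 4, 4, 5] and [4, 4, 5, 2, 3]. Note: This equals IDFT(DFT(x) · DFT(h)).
Either evaluate y[k] = Σ_j x[j]·h[(k-j) mod 5] directly, or use IDFT(DFT(x) · DFT(h)). y[0] = 5×4 + 3×3 + 4×2 + 4×5 + 5×4 = 77; y[1] = 5×4 + 3×4 + 4×3 + 4×2 + 5×5 = 77; y[2] = 5×5 + 3×4 + 4×4 + 4×3 + 5×2 = 75; y[3] = 5×2 + 3×5 + 4×4 + 4×4 + 5×3 = 72; y[4] = 5×3 + 3×2 + 4×5 + 4×4 + 5×4 = 77. Result: [77, 77, 75, 72, 77]

[77, 77, 75, 72, 77]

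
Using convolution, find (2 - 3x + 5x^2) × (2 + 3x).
Ascending coefficients: a = [2, -3, 5], b = [2, 3]. c[0] = 2×2 = 4; c[1] = 2×3 + -3×2 = 0; c[2] = -3×3 + 5×2 = 1; c[3] = 5×3 = 15. Result coefficients: [4, 0, 1, 15] → 4 + x^2 + 15x^3

4 + x^2 + 15x^3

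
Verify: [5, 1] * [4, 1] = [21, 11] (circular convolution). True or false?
Recompute circular convolution of [5, 1] and [4, 1]: y[0] = 5×4 + 1×1 = 21; y[1] = 5×1 + 1×4 = 9 → [21, 9]. Compare to given [21, 11]: they differ at index 1: given 11, correct 9, so answer: No

No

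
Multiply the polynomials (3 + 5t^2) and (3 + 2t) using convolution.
Ascending coefficients: a = [3, 0, 5], b = [3, 2]. c[0] = 3×3 = 9; c[1] = 3×2 + 0×3 = 6; c[2] = 0×2 + 5×3 = 15; c[3] = 5×2 = 10. Result coefficients: [9, 6, 15, 10] → 9 + 6t + 15t^2 + 10t^3

9 + 6t + 15t^2 + 10t^3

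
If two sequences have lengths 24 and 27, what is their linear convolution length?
Linear/full convolution length: m + n - 1 = 24 + 27 - 1 = 50

50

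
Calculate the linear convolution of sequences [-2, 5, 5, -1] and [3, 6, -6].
y[0] = -2×3 = -6; y[1] = -2×6 + 5×3 = 3; y[2] = -2×-6 + 5×6 + 5×3 = 57; y[3] = 5×-6 + 5×6 + -1×3 = -3; y[4] = 5×-6 + -1×6 = -36; y[5] = -1×-6 = 6

[-6, 3, 57, -3, -36, 6]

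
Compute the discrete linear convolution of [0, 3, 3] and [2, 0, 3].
y[0] = 0×2 = 0; y[1] = 0×0 + 3×2 = 6; y[2] = 0×3 + 3×0 + 3×2 = 6; y[3] = 3×3 + 3×0 = 9; y[4] = 3×3 = 9

[0, 6, 6, 9, 9]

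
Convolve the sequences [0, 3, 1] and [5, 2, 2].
y[0] = 0×5 = 0; y[1] = 0×2 + 3×5 = 15; y[2] = 0×2 + 3×2 + 1×5 = 11; y[3] = 3×2 + 1×2 = 8; y[4] = 1×2 = 2

[0, 15, 11, 8, 2]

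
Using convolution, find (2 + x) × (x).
Ascending coefficients: a = [2, 1], b = [0, 1]. c[0] = 2×0 = 0; c[1] = 2×1 + 1×0 = 2; c[2] = 1×1 = 1. Result coefficients: [0, 2, 1] → 2x + x^2

2x + x^2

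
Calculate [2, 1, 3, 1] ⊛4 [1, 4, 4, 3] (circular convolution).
Use y[k] = Σ_j x[j]·h[(k-j) mod 4]. y[0] = 2×1 + 1×3 + 3×4 + 1×4 = 21; y[1] = 2×4 + 1×1 + 3×3 + 1×4 = 22; y[2] = 2×4 + 1×4 + 3×1 + 1×3 = 18; y[3] = 2×3 + 1×4 + 3×4 + 1×1 = 23. Result: [21, 22, 18, 23]

[21, 22, 18, 23]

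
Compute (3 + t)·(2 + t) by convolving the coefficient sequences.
Ascending coefficients: a = [3, 1], b = [2, 1]. c[0] = 3×2 = 6; c[1] = 3×1 + 1×2 = 5; c[2] = 1×1 = 1. Result coefficients: [6, 5, 1] → 6 + 5t + t^2

6 + 5t + t^2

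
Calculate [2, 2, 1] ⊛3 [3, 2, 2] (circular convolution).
Use y[k] = Σ_j x[j]·h[(k-j) mod 3]. y[0] = 2×3 + 2×2 + 1×2 = 12; y[1] = 2×2 + 2×3 + 1×2 = 12; y[2] = 2×2 + 2×2 + 1×3 = 11. Result: [12, 12, 11]

[12, 12, 11]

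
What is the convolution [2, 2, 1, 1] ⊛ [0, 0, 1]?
y[0] = 2×0 = 0; y[1] = 2×0 + 2×0 = 0; y[2] = 2×1 + 2×0 + 1×0 = 2; y[3] = 2×1 + 1×0 + 1×0 = 2; y[4] = 1×1 + 1×0 = 1; y[5] = 1×1 = 1

[0, 0, 2, 2, 1, 1]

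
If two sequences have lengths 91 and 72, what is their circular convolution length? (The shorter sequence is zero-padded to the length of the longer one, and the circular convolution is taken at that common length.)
Circular convolution (zero-padding the shorter input) has length max(m, n) = max(91, 72) = 91

91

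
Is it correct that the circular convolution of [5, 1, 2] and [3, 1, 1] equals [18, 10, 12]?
Recompute circular convolution of [5, 1, 2] and [3, 1, 1]: y[0] = 5×3 + 1×1 + 2×1 = 18; y[1] = 5×1 + 1×3 + 2×1 = 10; y[2] = 5×1 + 1×1 + 2×3 = 12 → [18, 10, 12]. Given [18, 10, 12] matches, so answer: Yes

Yes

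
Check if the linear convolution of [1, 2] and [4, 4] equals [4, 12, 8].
Recompute linear convolution of [1, 2] and [4, 4]: y[0] = 1×4 = 4; y[1] = 1×4 + 2×4 = 12; y[2] = 2×4 = 8 → [4, 12, 8]. Given [4, 12, 8] matches, so answer: Yes

Yes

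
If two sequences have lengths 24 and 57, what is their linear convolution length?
Linear/full convolution length: m + n - 1 = 24 + 57 - 1 = 80

80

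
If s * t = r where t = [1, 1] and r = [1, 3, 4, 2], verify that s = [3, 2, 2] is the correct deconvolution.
Forward-compute [3, 2, 2] * [1, 1]: r[0] = 3×1 = 3; r[1] = 3×1 + 2×1 = 5; r[2] = 2×1 + 2×1 = 4; r[3] = 2×1 = 2 → [3, 5, 4, 2]. Does not match given r = [1, 3, 4, 2].

Not verified. [3, 2, 2] * [1, 1] = [3, 5, 4, 2], which differs from [1, 3, 4, 2] at index 0.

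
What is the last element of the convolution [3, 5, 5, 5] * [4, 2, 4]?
Use y[k] = Σ_i a[i]·b[k-i] at k=5. y[5] = 5×4 = 20

20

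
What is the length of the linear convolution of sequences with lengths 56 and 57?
Linear/full convolution length: m + n - 1 = 56 + 57 - 1 = 112

112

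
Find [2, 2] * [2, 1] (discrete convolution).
y[0] = 2×2 = 4; y[1] = 2×1 + 2×2 = 6; y[2] = 2×1 = 2

[4, 6, 2]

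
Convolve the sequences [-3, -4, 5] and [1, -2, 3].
y[0] = -3×1 = -3; y[1] = -3×-2 + -4×1 = 2; y[2] = -3×3 + -4×-2 + 5×1 = 4; y[3] = -4×3 + 5×-2 = -22; y[4] = 5×3 = 15

[-3, 2, 4, -22, 15]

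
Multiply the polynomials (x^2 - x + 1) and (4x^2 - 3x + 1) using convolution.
Ascending coefficients: a = [1, -1, 1], b = [1, -3, 4]. c[0] = 1×1 = 1; c[1] = 1×-3 + -1×1 = -4; c[2] = 1×4 + -1×-3 + 1×1 = 8; c[3] = -1×4 + 1×-3 = -7; c[4] = 1×4 = 4. Result coefficients: [1, -4, 8, -7, 4] → 4x^4 - 7x^3 + 8x^2 - 4x + 1

4x^4 - 7x^3 + 8x^2 - 4x + 1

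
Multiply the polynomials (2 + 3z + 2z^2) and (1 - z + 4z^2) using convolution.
Ascending coefficients: a = [2, 3, 2], b = [1, -1, 4]. c[0] = 2×1 = 2; c[1] = 2×-1 + 3×1 = 1; c[2] = 2×4 + 3×-1 + 2×1 = 7; c[3] = 3×4 + 2×-1 = 10; c[4] = 2×4 = 8. Result coefficients: [2, 1, 7, 10, 8] → 2 + z + 7z^2 + 10z^3 + 8z^4

2 + z + 7z^2 + 10z^3 + 8z^4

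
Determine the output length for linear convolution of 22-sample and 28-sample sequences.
Linear/full convolution length: m + n - 1 = 22 + 28 - 1 = 49

49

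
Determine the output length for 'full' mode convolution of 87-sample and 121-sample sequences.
Linear/full convolution length: m + n - 1 = 87 + 121 - 1 = 207

207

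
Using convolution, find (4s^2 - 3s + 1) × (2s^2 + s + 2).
Ascending coefficients: a = [1, -3, 4], b = [2, 1, 2]. c[0] = 1×2 = 2; c[1] = 1×1 + -3×2 = -5; c[2] = 1×2 + -3×1 + 4×2 = 7; c[3] = -3×2 + 4×1 = -2; c[4] = 4×2 = 8. Result coefficients: [2, -5, 7, -2, 8] → 8s^4 - 2s^3 + 7s^2 - 5s + 2

8s^4 - 2s^3 + 7s^2 - 5s + 2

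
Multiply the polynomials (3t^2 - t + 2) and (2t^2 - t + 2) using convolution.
Ascending coefficients: a = [2, -1, 3], b = [2, -1, 2]. c[0] = 2×2 = 4; c[1] = 2×-1 + -1×2 = -4; c[2] = 2×2 + -1×-1 + 3×2 = 11; c[3] = -1×2 + 3×-1 = -5; c[4] = 3×2 = 6. Result coefficients: [4, -4, 11, -5, 6] → 6t^4 - 5t^3 + 11t^2 - 4t + 4

6t^4 - 5t^3 + 11t^2 - 4t + 4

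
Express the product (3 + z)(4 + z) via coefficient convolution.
Ascending coefficients: a = [3, 1], b = [4, 1]. c[0] = 3×4 = 12; c[1] = 3×1 + 1×4 = 7; c[2] = 1×1 = 1. Result coefficients: [12, 7, 1] → 12 + 7z + z^2

12 + 7z + z^2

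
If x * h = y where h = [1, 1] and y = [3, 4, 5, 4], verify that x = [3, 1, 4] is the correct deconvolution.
Forward-compute [3, 1, 4] * [1, 1]: y[0] = 3×1 = 3; y[1] = 3×1 + 1×1 = 4; y[2] = 1×1 + 4×1 = 5; y[3] = 4×1 = 4 → [3, 4, 5, 4]. Matches given y = [3, 4, 5, 4], so verified.

Verified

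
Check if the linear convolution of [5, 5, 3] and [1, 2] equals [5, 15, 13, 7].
Recompute linear convolution of [5, 5, 3] and [1, 2]: y[0] = 5×1 = 5; y[1] = 5×2 + 5×1 = 15; y[2] = 5×2 + 3×1 = 13; y[3] = 3×2 = 6 → [5, 15, 13, 6]. Compare to given [5, 15, 13, 7]: they differ at index 3: given 7, correct 6, so answer: No

No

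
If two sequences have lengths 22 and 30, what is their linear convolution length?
Linear/full convolution length: m + n - 1 = 22 + 30 - 1 = 51

51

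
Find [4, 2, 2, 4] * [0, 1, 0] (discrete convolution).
y[0] = 4×0 = 0; y[1] = 4×1 + 2×0 = 4; y[2] = 4×0 + 2×1 + 2×0 = 2; y[3] = 2×0 + 2×1 + 4×0 = 2; y[4] = 2×0 + 4×1 = 4; y[5] = 4×0 = 0

[0, 4, 2, 2, 4, 0]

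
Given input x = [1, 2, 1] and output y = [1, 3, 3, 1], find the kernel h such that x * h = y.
Output length 4 = len(x) + len(h) - 1 ⇒ len(h) = 2. Solve h forward using h[k] = (y[k] - Σ_{i≥1} x[i]·h[k-i]) / x[0]: h[0] = y[0] / x[0] = 1 / 1 = 1; h[1] = (y[1] - 2×1) / x[0] = (3 - 2×1) / 1 = 1. So h = [1, 1]. Forward-check [1, 2, 1] * [1, 1]: y[0] = 1×1 = 1; y[1] = 1×1 + 2×1 = 3; y[2] = 2×1 + 1×1 = 3; y[3] = 1×1 = 1 → [1, 3, 3, 1] ✓

[1, 1]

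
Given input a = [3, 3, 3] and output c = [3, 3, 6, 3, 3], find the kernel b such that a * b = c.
Output length 5 = len(a) + len(b) - 1 ⇒ len(b) = 3. Solve b forward using b[k] = (c[k] - Σ_{i≥1} a[i]·b[k-i]) / a[0]: b[0] = c[0] / a[0] = 3 / 3 = 1; b[1] = (c[1] - 3×1) / a[0] = (3 - 3×1) / 3 = 0; b[2] = (c[2] - 3×0 - 3×1) / a[0] = (6 - 3×0 - 3×1) / 3 = 1. So b = [1, 0, 1]. Forward-check [3, 3, 3] * [1, 0, 1]: c[0] = 3×1 = 3; c[1] = 3×0 + 3×1 = 3; c[2] = 3×1 + 3×0 + 3×1 = 6; c[3] = 3×1 + 3×0 = 3; c[4] = 3×1 = 3 → [3, 3, 6, 3, 3] ✓

[1, 0, 1]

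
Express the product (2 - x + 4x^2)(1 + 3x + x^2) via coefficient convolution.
Ascending coefficients: a = [2, -1, 4], b = [1, 3, 1]. c[0] = 2×1 = 2; c[1] = 2×3 + -1×1 = 5; c[2] = 2×1 + -1×3 + 4×1 = 3; c[3] = -1×1 + 4×3 = 11; c[4] = 4×1 = 4. Result coefficients: [2, 5, 3, 11, 4] → 2 + 5x + 3x^2 + 11x^3 + 4x^4

2 + 5x + 3x^2 + 11x^3 + 4x^4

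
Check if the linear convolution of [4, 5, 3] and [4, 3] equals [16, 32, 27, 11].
Recompute linear convolution of [4, 5, 3] and [4, 3]: y[0] = 4×4 = 16; y[1] = 4×3 + 5×4 = 32; y[2] = 5×3 + 3×4 = 27; y[3] = 3×3 = 9 → [16, 32, 27, 9]. Compare to given [16, 32, 27, 11]: they differ at index 3: given 11, correct 9, so answer: No

No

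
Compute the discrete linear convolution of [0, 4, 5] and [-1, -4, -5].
y[0] = 0×-1 = 0; y[1] = 0×-4 + 4×-1 = -4; y[2] = 0×-5 + 4×-4 + 5×-1 = -21; y[3] = 4×-5 + 5×-4 = -40; y[4] = 5×-5 = -25

[0, -4, -21, -40, -25]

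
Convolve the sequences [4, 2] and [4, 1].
y[0] = 4×4 = 16; y[1] = 4×1 + 2×4 = 12; y[2] = 2×1 = 2

[16, 12, 2]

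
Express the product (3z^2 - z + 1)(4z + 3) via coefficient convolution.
Ascending coefficients: a = [1, -1, 3], b = [3, 4]. c[0] = 1×3 = 3; c[1] = 1×4 + -1×3 = 1; c[2] = -1×4 + 3×3 = 5; c[3] = 3×4 = 12. Result coefficients: [3, 1, 5, 12] → 12z^3 + 5z^2 + z + 3

12z^3 + 5z^2 + z + 3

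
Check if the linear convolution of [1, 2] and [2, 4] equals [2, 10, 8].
Recompute linear convolution of [1, 2] and [2, 4]: y[0] = 1×2 = 2; y[1] = 1×4 + 2×2 = 8; y[2] = 2×4 = 8 → [2, 8, 8]. Compare to given [2, 10, 8]: they differ at index 1: given 10, correct 8, so answer: No

No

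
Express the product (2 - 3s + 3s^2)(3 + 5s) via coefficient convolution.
Ascending coefficients: a = [2, -3, 3], b = [3, 5]. c[0] = 2×3 = 6; c[1] = 2×5 + -3×3 = 1; c[2] = -3×5 + 3×3 = -6; c[3] = 3×5 = 15. Result coefficients: [6, 1, -6, 15] → 6 + s - 6s^2 + 15s^3

6 + s - 6s^2 + 15s^3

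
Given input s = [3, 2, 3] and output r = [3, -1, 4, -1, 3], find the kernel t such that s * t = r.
Output length 5 = len(s) + len(t) - 1 ⇒ len(t) = 3. Solve t forward using t[k] = (r[k] - Σ_{i≥1} s[i]·t[k-i]) / s[0]: t[0] = r[0] / s[0] = 3 / 3 = 1; t[1] = (r[1] - 2×1) / s[0] = (-1 - 2×1) / 3 = -1; t[2] = (r[2] - 2×-1 - 3×1) / s[0] = (4 - 2×-1 - 3×1) / 3 = 1. So t = [1, -1, 1]. Forward-check [3, 2, 3] * [1, -1, 1]: r[0] = 3×1 = 3; r[1] = 3×-1 + 2×1 = -1; r[2] = 3×1 + 2×-1 + 3×1 = 4; r[3] = 2×1 + 3×-1 = -1; r[4] = 3×1 = 3 → [3, -1, 4, -1, 3] ✓

[1, -1, 1]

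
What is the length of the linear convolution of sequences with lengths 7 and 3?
Linear/full convolution length: m + n - 1 = 7 + 3 - 1 = 9

9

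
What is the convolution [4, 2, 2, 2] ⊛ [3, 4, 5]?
y[0] = 4×3 = 12; y[1] = 4×4 + 2×3 = 22; y[2] = 4×5 + 2×4 + 2×3 = 34; y[3] = 2×5 + 2×4 + 2×3 = 24; y[4] = 2×5 + 2×4 = 18; y[5] = 2×5 = 10

[12, 22, 34, 24, 18, 10]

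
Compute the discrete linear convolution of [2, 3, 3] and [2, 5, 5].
y[0] = 2×2 = 4; y[1] = 2×5 + 3×2 = 16; y[2] = 2×5 + 3×5 + 3×2 = 31; y[3] = 3×5 + 3×5 = 30; y[4] = 3×5 = 15

[4, 16, 31, 30, 15]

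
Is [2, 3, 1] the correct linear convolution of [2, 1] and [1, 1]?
Recompute linear convolution of [2, 1] and [1, 1]: y[0] = 2×1 = 2; y[1] = 2×1 + 1×1 = 3; y[2] = 1×1 = 1 → [2, 3, 1]. Given [2, 3, 1] matches, so answer: Yes

Yes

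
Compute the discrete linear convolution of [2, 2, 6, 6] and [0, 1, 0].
y[0] = 2×0 = 0; y[1] = 2×1 + 2×0 = 2; y[2] = 2×0 + 2×1 + 6×0 = 2; y[3] = 2×0 + 6×1 + 6×0 = 6; y[4] = 6×0 + 6×1 = 6; y[5] = 6×0 = 0

[0, 2, 2, 6, 6, 0]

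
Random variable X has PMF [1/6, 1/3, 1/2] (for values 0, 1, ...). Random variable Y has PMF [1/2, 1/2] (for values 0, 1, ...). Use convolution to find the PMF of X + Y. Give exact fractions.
P(X+Y=k) = Σ_i P(X=i)·P(Y=k-i) — a convolution of [1/6, 1/3, 1/2] and [1/2, 1/2]. P(X+Y=0) = (1/6)×(1/2) = 1/12; P(X+Y=1) = (1/6)×(1/2) + (1/3)×(1/2) = 1/12 + 1/6 = 1/4; P(X+Y=2) = (1/3)×(1/2) + (1/2)×(1/2) = 1/6 + 1/4 = 5/12; P(X+Y=3) = (1/2)×(1/2) = 1/4. PMF: [1/12, 1/4, 5/12, 1/4] (sums to 1 ✓)

[1/12, 1/4, 5/12, 1/4]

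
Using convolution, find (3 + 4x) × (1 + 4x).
Ascending coefficients: a = [3, 4], b = [1, 4]. c[0] = 3×1 = 3; c[1] = 3×4 + 4×1 = 16; c[2] = 4×4 = 16. Result coefficients: [3, 16, 16] → 3 + 16x + 16x^2

3 + 16x + 16x^2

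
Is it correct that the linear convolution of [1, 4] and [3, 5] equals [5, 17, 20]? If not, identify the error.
Recompute linear convolution of [1, 4] and [3, 5]: y[0] = 1×3 = 3; y[1] = 1×5 + 4×3 = 17; y[2] = 4×5 = 20 → [3, 17, 20]. Compare to given [5, 17, 20]: they differ at index 0: given 5, correct 3, so answer: No

No. Error at index 0: given 5, correct 3.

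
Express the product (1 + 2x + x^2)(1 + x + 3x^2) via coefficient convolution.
Ascending coefficients: a = [1, 2, 1], b = [1, 1, 3]. c[0] = 1×1 = 1; c[1] = 1×1 + 2×1 = 3; c[2] = 1×3 + 2×1 + 1×1 = 6; c[3] = 2×3 + 1×1 = 7; c[4] = 1×3 = 3. Result coefficients: [1, 3, 6, 7, 3] → 1 + 3x + 6x^2 + 7x^3 + 3x^4

1 + 3x + 6x^2 + 7x^3 + 3x^4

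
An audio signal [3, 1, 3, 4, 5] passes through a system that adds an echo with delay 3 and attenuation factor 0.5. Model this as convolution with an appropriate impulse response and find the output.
Direct-path + delayed-attenuated-path model → impulse response h = [1, 0, 0, 0.5] (1 at lag 0, 0.5 at lag 3). Output y[n] = x[n] + 0.5·x[n - 3] (with x[n] = 0 outside 0..4): y[0] = 3 + 0.5×0 = 3; y[1] = 1 + 0.5×0 = 1; y[2] = 3 + 0.5×0 = 3; y[3] = 4 + 0.5×3 = 5.5; y[4] = 5 + 0.5×1 = 5.5; y[5] = 0 + 0.5×3 = 1.5; y[6] = 0 + 0.5×4 = 2.0; y[7] = 0 + 0.5×5 = 2.5. So y = [3, 1, 3, 5.5, 5.5, 1.5, 2.0, 2.5]

[3, 1, 3, 5.5, 5.5, 1.5, 2.0, 2.5]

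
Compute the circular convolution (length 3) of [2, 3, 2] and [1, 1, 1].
Use y[k] = Σ_j u[j]·v[(k-j) mod 3]. y[0] = 2×1 + 3×1 + 2×1 = 7; y[1] = 2×1 + 3×1 + 2×1 = 7; y[2] = 2×1 + 3×1 + 2×1 = 7. Result: [7, 7, 7]

[7, 7, 7]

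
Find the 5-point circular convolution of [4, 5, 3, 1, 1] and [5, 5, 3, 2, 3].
Use y[k] = Σ_j f[j]·g[(k-j) mod 5]. y[0] = 4×5 + 5×3 + 3×2 + 1×3 + 1×5 = 49; y[1] = 4×5 + 5×5 + 3×3 + 1×2 + 1×3 = 59; y[2] = 4×3 + 5×5 + 3×5 + 1×3 + 1×2 = 57; y[3] = 4×2 + 5×3 + 3×5 + 1×5 + 1×3 = 46; y[4] = 4×3 + 5×2 + 3×3 + 1×5 + 1×5 = 41. Result: [49, 59, 57, 46, 41]

[49, 59, 57, 46, 41]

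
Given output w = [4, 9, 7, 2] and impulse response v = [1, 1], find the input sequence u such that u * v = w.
Deconvolve w=[4, 9, 7, 2] by v=[1, 1]. Since v[0]=1, solve forward: u[0] = w[0] / 1 = 4; u[1] = (w[1] - 4×1) / 1 = 5; u[2] = (w[2] - 5×1) / 1 = 2. So u = [4, 5, 2]. Check by forward convolution: w[0] = 4×1 = 4; w[1] = 4×1 + 5×1 = 9; w[2] = 5×1 + 2×1 = 7; w[3] = 2×1 = 2

[4, 5, 2]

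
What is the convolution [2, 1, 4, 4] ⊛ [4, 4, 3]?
y[0] = 2×4 = 8; y[1] = 2×4 + 1×4 = 12; y[2] = 2×3 + 1×4 + 4×4 = 26; y[3] = 1×3 + 4×4 + 4×4 = 35; y[4] = 4×3 + 4×4 = 28; y[5] = 4×3 = 12

[8, 12, 26, 35, 28, 12]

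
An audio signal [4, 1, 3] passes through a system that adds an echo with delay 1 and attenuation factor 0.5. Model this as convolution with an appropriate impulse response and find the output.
Direct-path + delayed-attenuated-path model → impulse response h = [1, 0.5] (1 at lag 0, 0.5 at lag 1). Output y[n] = x[n] + 0.5·x[n - 1] (with x[n] = 0 outside 0..2): y[0] = 4 + 0.5×0 = 4; y[1] = 1 + 0.5×4 = 3.0; y[2] = 3 + 0.5×1 = 3.5; y[3] = 0 + 0.5×3 = 1.5. So y = [4, 3.0, 3.5, 1.5]

[4, 3.0, 3.5, 1.5]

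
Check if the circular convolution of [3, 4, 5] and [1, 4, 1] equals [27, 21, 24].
Recompute circular convolution of [3, 4, 5] and [1, 4, 1]: y[0] = 3×1 + 4×1 + 5×4 = 27; y[1] = 3×4 + 4×1 + 5×1 = 21; y[2] = 3×1 + 4×4 + 5×1 = 24 → [27, 21, 24]. Given [27, 21, 24] matches, so answer: Yes

Yes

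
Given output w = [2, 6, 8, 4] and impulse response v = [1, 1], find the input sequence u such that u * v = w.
Deconvolve w=[2, 6, 8, 4] by v=[1, 1]. Since v[0]=1, solve forward: u[0] = w[0] / 1 = 2; u[1] = (w[1] - 2×1) / 1 = 4; u[2] = (w[2] - 4×1) / 1 = 4. So u = [2, 4, 4]. Check by forward convolution: w[0] = 2×1 = 2; w[1] = 2×1 + 4×1 = 6; w[2] = 4×1 + 4×1 = 8; w[3] = 4×1 = 4

[2, 4, 4]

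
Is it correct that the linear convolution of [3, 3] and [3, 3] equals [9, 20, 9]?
Recompute linear convolution of [3, 3] and [3, 3]: y[0] = 3×3 = 9; y[1] = 3×3 + 3×3 = 18; y[2] = 3×3 = 9 → [9, 18, 9]. Compare to given [9, 20, 9]: they differ at index 1: given 20, correct 18, so answer: No

No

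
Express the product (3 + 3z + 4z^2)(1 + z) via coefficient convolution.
Ascending coefficients: a = [3, 3, 4], b = [1, 1]. c[0] = 3×1 = 3; c[1] = 3×1 + 3×1 = 6; c[2] = 3×1 + 4×1 = 7; c[3] = 4×1 = 4. Result coefficients: [3, 6, 7, 4] → 3 + 6z + 7z^2 + 4z^3

3 + 6z + 7z^2 + 4z^3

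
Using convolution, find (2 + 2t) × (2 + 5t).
Ascending coefficients: a = [2, 2], b = [2, 5]. c[0] = 2×2 = 4; c[1] = 2×5 + 2×2 = 14; c[2] = 2×5 = 10. Result coefficients: [4, 14, 10] → 4 + 14t + 10t^2

4 + 14t + 10t^2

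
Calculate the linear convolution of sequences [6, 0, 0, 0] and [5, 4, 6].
y[0] = 6×5 = 30; y[1] = 6×4 + 0×5 = 24; y[2] = 6×6 + 0×4 + 0×5 = 36; y[3] = 0×6 + 0×4 + 0×5 = 0; y[4] = 0×6 + 0×4 = 0; y[5] = 0×6 = 0

[30, 24, 36, 0, 0, 0]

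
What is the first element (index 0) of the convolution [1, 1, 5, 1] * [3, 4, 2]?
Use y[k] = Σ_i a[i]·b[k-i] at k=0. y[0] = 1×3 = 3

3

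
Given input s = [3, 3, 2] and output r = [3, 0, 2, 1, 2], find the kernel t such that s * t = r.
Output length 5 = len(s) + len(t) - 1 ⇒ len(t) = 3. Solve t forward using t[k] = (r[k] - Σ_{i≥1} s[i]·t[k-i]) / s[0]: t[0] = r[0] / s[0] = 3 / 3 = 1; t[1] = (r[1] - 3×1) / s[0] = (0 - 3×1) / 3 = -1; t[2] = (r[2] - 3×-1 - 2×1) / s[0] = (2 - 3×-1 - 2×1) / 3 = 1. So t = [1, -1, 1]. Forward-check [3, 3, 2] * [1, -1, 1]: r[0] = 3×1 = 3; r[1] = 3×-1 + 3×1 = 0; r[2] = 3×1 + 3×-1 + 2×1 = 2; r[3] = 3×1 + 2×-1 = 1; r[4] = 2×1 = 2 → [3, 0, 2, 1, 2] ✓

[1, -1, 1]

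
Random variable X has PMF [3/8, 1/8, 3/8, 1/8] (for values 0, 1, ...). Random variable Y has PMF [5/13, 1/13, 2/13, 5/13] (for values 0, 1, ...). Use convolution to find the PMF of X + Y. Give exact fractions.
P(X+Y=k) = Σ_i P(X=i)·P(Y=k-i) — a convolution of [3/8, 1/8, 3/8, 1/8] and [5/13, 1/13, 2/13, 5/13]. P(X+Y=0) = (3/8)×(5/13) = 15/104; P(X+Y=1) = (3/8)×(1/13) + (1/8)×(5/13) = 3/104 + 5/104 = 1/13; P(X+Y=2) = (3/8)×(2/13) + (1/8)×(1/13) + (3/8)×(5/13) = 3/52 + 1/104 + 15/104 = 11/52; P(X+Y=3) = (3/8)×(5/13) + (1/8)×(2/13) + (3/8)×(1/13) + (1/8)×(5/13) = 15/104 + 1/52 + 3/104 + 5/104 = 25/104; P(X+Y=4) = (1/8)×(5/13) + (3/8)×(2/13) + (1/8)×(1/13) = 5/104 + 3/52 + 1/104 = 3/26; P(X+Y=5) = (3/8)×(5/13) + (1/8)×(2/13) = 15/104 + 1/52 = 17/104; P(X+Y=6) = (1/8)×(5/13) = 5/104. PMF: [15/104, 1/13, 11/52, 25/104, 3/26, 17/104, 5/104] (sums to 1 ✓)

[15/104, 1/13, 11/52, 25/104, 3/26, 17/104, 5/104]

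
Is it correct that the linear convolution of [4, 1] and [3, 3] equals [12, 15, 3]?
Recompute linear convolution of [4, 1] and [3, 3]: y[0] = 4×3 = 12; y[1] = 4×3 + 1×3 = 15; y[2] = 1×3 = 3 → [12, 15, 3]. Given [12, 15, 3] matches, so answer: Yes

Yes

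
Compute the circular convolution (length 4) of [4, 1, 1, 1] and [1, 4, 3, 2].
Use y[k] = Σ_j a[j]·b[(k-j) mod 4]. y[0] = 4×1 + 1×2 + 1×3 + 1×4 = 13; y[1] = 4×4 + 1×1 + 1×2 + 1×3 = 22; y[2] = 4×3 + 1×4 + 1×1 + 1×2 = 19; y[3] = 4×2 + 1×3 + 1×4 + 1×1 = 16. Result: [13, 22, 19, 16]

[13, 22, 19, 16]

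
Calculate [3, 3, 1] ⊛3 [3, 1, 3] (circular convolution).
Use y[k] = Σ_j s[j]·t[(k-j) mod 3]. y[0] = 3×3 + 3×3 + 1×1 = 19; y[1] = 3×1 + 3×3 + 1×3 = 15; y[2] = 3×3 + 3×1 + 1×3 = 15. Result: [19, 15, 15]

[19, 15, 15]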